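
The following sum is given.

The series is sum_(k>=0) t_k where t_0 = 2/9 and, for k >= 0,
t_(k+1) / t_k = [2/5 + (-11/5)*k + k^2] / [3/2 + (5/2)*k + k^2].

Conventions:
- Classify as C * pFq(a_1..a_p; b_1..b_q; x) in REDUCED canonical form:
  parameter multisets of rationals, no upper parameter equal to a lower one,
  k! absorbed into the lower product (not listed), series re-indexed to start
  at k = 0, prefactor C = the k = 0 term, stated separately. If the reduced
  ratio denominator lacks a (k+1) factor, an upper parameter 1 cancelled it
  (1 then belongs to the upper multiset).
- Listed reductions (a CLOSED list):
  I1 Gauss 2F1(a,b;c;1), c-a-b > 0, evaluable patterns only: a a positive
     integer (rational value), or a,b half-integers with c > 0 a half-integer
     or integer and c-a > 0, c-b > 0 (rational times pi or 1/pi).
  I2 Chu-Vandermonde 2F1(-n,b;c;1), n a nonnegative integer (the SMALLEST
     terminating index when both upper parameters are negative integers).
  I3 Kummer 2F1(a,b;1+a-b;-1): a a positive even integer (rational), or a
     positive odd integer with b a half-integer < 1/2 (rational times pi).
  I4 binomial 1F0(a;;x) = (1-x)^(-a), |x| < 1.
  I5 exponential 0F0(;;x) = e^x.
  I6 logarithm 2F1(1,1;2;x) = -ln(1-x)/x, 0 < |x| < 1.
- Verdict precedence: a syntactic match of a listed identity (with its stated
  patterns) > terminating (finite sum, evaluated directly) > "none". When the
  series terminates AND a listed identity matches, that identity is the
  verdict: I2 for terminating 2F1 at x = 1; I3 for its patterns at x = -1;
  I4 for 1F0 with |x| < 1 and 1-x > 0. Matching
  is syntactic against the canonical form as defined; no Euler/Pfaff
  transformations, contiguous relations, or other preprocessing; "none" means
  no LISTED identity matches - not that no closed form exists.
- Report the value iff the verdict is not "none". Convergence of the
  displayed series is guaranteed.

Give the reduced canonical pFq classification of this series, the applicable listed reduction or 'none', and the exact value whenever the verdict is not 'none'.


Key step: t_0 = 2/9 here, and the expanded ratio factors over Q; C = 2/9, roots give parameters.
Consecutive-term ratio: r(k) = 1 * (k-2) (k-1/5) / [(k+3/2) (k+1)] ; factor over Q: parameters, x = 1, and C = 2/9.

x = 1 here; the reduced form reads 2F1, upper {-2, -1/5}, lower {3/2}, C = 2/9. Verdict: the Chu-Vandermonde identity I2 applies (terminating 2F1 at x = 1 with n = 2, b = -1/5, c = 3/2). Hence: 34/125.


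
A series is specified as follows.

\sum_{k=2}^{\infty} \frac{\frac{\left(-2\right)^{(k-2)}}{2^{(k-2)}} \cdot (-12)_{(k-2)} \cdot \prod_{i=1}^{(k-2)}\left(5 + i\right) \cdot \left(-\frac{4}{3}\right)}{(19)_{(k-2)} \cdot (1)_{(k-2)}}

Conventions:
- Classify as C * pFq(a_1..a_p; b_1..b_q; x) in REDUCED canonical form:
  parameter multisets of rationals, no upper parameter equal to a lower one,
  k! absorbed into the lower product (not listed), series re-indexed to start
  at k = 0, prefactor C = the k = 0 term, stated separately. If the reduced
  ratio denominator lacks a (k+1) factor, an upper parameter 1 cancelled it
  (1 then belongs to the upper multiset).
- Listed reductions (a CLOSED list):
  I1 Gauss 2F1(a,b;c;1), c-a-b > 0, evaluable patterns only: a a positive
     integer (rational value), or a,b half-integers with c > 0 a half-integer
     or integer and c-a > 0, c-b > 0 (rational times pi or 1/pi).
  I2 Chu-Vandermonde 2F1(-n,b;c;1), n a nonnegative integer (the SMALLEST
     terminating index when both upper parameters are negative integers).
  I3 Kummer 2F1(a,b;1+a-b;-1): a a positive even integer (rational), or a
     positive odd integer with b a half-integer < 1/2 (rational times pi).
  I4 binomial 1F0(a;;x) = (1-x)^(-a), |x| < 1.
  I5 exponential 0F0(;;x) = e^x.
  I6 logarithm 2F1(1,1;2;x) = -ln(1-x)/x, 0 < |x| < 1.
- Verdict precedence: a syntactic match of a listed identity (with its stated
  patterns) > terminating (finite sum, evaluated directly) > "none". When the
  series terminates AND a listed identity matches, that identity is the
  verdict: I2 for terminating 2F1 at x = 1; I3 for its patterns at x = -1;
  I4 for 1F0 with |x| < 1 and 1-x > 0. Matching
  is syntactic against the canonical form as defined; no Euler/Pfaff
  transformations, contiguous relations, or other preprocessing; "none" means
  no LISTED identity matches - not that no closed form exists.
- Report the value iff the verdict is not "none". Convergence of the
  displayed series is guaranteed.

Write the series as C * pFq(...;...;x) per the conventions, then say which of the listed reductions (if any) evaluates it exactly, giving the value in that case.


With C = -\frac{4}{3}: the canonical form is 2F1(-12, 6; 19; -1). Verdict: Kummer (I3) applies (x = -1; c = 19 equals 1+a-b for upper {-12, 6}: listed pattern). Its exact value is -\frac{272}{5}.

Key observation: t_0 = -\frac{4}{3} here, and (1)_k (C = -4/3) is k! itself.
Term ratio: r(k) = -1 * (k-12) (k+6) / [(k+19) (k+1)] - rational in k, leading ratio -1; with t_0 = -\frac{4}{3}, classification follows.


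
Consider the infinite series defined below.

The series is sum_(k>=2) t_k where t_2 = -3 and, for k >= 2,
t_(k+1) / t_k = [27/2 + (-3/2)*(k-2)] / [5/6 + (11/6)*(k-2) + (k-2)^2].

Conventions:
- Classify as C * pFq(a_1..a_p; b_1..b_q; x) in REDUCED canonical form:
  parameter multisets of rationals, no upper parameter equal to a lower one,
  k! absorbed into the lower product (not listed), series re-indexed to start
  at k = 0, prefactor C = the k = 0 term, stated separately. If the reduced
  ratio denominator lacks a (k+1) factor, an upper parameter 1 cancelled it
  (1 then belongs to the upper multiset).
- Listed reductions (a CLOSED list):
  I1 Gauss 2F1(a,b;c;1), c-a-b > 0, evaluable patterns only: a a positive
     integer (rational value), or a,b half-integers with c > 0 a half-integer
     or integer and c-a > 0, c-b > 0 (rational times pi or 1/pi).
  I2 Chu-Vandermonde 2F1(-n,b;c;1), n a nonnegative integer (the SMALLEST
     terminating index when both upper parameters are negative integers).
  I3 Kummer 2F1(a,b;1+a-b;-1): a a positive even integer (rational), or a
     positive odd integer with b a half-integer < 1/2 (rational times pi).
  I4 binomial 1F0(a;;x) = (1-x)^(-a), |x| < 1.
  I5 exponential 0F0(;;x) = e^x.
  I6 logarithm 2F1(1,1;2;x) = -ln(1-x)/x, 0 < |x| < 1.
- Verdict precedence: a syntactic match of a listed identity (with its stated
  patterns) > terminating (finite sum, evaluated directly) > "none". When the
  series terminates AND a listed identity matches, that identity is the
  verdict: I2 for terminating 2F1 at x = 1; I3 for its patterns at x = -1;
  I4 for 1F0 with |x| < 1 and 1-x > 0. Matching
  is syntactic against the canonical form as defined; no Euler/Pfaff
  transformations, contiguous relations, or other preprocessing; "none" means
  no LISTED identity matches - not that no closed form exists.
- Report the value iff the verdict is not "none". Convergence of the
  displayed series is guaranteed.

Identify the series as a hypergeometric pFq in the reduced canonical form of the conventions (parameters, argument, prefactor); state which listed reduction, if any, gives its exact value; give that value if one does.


This is -3 * 1F1(-9; 5/6; -3/2) in reduced canonical form. Verdict: terminating - upper parameter -9 makes this a finite sum (last index 9), evaluated exactly. Sum: -1259515747273632/2229272062325.

Structural cue: from the first term -3: factor the ratio over Q (C = -3): negated roots = parameters.
Adjacent-term ratio: r(k) = (-3/2) * (k-9) / [(k+5/6) (k+1)] - rational; roots negated = parameters, x = (-3/2), C = -3.


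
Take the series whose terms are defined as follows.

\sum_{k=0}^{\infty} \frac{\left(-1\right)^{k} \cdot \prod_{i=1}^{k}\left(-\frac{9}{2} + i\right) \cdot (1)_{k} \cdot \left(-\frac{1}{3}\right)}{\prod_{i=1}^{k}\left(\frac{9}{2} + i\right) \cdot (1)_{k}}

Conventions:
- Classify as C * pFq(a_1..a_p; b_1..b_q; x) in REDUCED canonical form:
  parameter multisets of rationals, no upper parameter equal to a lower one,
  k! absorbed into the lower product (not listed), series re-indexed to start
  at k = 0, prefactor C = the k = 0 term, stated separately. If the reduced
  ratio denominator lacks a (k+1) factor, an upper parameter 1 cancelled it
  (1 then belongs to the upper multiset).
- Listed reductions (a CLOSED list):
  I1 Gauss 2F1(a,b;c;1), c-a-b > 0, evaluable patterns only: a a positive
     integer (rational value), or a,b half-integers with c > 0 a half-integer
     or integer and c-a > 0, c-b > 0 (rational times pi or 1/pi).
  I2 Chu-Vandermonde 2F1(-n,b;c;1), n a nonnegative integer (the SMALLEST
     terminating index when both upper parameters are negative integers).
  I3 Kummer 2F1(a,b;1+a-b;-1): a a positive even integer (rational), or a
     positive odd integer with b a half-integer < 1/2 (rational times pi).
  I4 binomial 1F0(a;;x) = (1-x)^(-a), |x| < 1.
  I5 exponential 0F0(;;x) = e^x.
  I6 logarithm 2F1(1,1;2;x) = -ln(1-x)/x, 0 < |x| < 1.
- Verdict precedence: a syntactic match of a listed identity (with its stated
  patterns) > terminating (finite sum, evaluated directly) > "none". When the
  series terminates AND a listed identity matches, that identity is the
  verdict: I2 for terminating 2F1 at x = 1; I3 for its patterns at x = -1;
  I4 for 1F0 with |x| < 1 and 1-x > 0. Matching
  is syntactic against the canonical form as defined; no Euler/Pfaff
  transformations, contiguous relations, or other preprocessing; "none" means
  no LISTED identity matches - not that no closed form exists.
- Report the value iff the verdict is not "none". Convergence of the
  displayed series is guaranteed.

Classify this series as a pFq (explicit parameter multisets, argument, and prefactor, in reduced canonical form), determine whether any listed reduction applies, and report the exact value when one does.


This is -\frac{1}{3} * 2F1(-\frac{7}{2}, 1; \frac{11}{2}; -1) in reduced canonical form. Verdict: this is Kummer (I3) (x = -1; c = \frac{11}{2} equals 1+a-b for upper {-\frac{7}{2}, 1}: listed pattern). Sum: \left(-\frac{105}{512}\right) \cdot \pi.

First insight: from the first term -\frac{1}{3}: (1)_k (C = -1/3) is k! itself.
Consecutive-term ratio: r(k) = -1 * (k-\frac{7}{2}) (k+1) / [(k+\frac{11}{2}) (k+1)] - rational in k, leading ratio -1; with t_0 = -\frac{1}{3}, classification follows.


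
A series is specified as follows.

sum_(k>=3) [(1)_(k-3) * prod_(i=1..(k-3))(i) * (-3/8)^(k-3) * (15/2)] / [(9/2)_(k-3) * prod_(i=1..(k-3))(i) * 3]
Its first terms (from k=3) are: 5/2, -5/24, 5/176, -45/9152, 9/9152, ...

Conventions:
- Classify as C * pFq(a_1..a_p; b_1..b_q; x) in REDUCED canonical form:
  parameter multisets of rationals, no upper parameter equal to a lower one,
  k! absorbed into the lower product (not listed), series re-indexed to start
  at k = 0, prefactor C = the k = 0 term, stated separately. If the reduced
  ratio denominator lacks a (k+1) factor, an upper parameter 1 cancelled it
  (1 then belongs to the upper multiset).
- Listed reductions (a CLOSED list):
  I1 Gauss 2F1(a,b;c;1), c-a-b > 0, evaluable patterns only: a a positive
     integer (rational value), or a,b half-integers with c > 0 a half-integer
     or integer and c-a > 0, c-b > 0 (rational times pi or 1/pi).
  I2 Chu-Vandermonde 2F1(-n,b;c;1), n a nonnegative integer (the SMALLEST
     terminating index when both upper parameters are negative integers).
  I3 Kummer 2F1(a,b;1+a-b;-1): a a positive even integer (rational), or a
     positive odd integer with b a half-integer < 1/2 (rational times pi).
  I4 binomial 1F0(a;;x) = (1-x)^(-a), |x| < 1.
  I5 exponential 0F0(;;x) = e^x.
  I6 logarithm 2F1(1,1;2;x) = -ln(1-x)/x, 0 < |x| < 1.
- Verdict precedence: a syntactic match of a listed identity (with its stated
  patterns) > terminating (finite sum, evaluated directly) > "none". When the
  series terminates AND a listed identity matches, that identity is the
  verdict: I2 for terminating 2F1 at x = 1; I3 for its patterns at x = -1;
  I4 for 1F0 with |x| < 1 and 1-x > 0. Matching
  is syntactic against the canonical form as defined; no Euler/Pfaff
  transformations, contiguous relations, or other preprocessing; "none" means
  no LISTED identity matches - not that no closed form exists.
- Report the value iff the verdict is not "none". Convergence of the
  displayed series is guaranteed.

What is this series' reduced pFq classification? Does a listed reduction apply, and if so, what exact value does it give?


This is 5/2 * 2F1(1, 1; 9/2; -3/8) in reduced canonical form. Verdict: none (x = -3/8): each listed identity misses the multisets {1, 1} ; {9/2}.

The tell: from the first term 5/2: the constant factors (prefactor 5/2) combine into one prefactor.
Term ratio: r(k) = (-3/8) * (k+1) (k+1) / [(k+9/2) (k+1)] - rational in k. x = (-3/8); t_0 = 5/2; negate the roots.


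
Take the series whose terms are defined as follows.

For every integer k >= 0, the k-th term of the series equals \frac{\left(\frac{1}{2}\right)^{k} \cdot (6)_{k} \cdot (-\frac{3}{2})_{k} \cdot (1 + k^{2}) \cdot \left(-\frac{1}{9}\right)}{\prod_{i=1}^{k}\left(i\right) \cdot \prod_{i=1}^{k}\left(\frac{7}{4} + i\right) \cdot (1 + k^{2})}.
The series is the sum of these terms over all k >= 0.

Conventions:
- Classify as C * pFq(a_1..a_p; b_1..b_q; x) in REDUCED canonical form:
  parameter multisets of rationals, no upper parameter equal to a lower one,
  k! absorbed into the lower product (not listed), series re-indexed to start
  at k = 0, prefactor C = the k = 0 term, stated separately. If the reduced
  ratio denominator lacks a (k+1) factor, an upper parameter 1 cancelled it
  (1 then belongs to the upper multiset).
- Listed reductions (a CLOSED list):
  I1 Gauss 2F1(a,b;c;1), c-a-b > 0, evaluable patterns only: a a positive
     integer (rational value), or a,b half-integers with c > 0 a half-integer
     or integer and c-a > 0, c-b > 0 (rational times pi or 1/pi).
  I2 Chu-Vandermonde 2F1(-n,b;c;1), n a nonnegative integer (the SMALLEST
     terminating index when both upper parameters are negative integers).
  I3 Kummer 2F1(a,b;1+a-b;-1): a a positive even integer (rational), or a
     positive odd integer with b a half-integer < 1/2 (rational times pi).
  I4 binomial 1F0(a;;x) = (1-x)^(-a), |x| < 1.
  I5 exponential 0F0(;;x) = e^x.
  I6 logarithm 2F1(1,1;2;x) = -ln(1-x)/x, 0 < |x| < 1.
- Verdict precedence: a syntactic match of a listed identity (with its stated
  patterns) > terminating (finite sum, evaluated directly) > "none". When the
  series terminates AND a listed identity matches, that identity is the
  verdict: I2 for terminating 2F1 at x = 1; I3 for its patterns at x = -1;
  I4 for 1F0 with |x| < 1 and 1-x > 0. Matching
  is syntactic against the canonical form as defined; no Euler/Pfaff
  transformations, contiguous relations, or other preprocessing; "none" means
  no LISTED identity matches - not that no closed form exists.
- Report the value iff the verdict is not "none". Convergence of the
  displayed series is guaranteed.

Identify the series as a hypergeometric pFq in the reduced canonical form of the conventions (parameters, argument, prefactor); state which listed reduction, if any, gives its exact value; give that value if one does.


Reduced: x = \frac{1}{2}, 2F1, upper = {-\frac{3}{2}, 6}, lower = {\frac{11}{4}}, C = -\frac{1}{9}. Verdict: none - this 2F1 at x = \frac{1}{2} matches no listed pattern, and upper {-\frac{3}{2}, 6} holds no stopper.

First insight: with t_0 = -\frac{1}{9}, striking the common factor k^2 + 1 reduces the term (prefactor -1/9).
Step ratio: r(k) = \frac{1}{2} * (k-\frac{3}{2}) (k+6) / [(k+\frac{11}{4}) (k+1)] - rational; roots negated = parameters, x = \frac{1}{2}, C = -\frac{1}{9}.


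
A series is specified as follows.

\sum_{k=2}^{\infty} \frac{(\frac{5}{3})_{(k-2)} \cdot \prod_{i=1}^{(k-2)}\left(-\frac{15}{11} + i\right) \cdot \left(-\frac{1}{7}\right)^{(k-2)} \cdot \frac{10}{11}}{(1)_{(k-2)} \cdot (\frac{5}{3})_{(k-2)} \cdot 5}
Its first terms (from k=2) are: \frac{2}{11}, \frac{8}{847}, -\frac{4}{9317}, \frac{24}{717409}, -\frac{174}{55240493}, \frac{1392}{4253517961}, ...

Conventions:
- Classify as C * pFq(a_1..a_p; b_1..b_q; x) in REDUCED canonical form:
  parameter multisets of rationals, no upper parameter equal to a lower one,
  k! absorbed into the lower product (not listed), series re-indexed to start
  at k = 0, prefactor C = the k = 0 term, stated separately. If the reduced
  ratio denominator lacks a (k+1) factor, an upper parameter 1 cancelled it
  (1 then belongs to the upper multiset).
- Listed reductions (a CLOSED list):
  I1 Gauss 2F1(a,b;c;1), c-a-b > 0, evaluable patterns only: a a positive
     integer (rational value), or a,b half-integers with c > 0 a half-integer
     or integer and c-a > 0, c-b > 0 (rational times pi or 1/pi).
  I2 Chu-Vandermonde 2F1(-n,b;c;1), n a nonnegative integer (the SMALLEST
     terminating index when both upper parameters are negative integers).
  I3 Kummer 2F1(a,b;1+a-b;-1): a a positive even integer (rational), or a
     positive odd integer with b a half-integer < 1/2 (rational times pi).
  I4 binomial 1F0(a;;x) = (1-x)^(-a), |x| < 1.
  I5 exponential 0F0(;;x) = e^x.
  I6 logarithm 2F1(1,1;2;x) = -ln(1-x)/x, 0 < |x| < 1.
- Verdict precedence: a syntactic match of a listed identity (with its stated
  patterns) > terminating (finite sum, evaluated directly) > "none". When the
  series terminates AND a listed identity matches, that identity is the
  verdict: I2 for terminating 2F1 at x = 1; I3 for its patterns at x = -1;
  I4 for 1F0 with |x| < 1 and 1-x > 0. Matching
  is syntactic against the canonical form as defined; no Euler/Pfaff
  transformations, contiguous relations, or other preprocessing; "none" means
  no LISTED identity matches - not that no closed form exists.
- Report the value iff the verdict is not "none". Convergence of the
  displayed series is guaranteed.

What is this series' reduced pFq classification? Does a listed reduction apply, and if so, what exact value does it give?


x = -\frac{1}{7} here; the reduced form reads 1F0, upper {-\frac{4}{11}}, lower {-}, C = \frac{2}{11}. Verdict: the I4 binomial reduction applies (the 1F0 binomial series: exponent 4/11, x = -\frac{1}{7}). Exact value: \frac{2}{11} \cdot \left(\frac{8}{7}\right)^{\frac{4}{11}}.

Structural cue: t_0 being \frac{2}{11}, (1)_k (C = 2/11, x = -1/7) is k! itself.
Step ratio: r(k) = -\frac{1}{7} * (k-\frac{4}{11}) / [(k+1)] - poly over poly, x = -\frac{1}{7} from leading terms; C = \frac{2}{11} at k = 0.


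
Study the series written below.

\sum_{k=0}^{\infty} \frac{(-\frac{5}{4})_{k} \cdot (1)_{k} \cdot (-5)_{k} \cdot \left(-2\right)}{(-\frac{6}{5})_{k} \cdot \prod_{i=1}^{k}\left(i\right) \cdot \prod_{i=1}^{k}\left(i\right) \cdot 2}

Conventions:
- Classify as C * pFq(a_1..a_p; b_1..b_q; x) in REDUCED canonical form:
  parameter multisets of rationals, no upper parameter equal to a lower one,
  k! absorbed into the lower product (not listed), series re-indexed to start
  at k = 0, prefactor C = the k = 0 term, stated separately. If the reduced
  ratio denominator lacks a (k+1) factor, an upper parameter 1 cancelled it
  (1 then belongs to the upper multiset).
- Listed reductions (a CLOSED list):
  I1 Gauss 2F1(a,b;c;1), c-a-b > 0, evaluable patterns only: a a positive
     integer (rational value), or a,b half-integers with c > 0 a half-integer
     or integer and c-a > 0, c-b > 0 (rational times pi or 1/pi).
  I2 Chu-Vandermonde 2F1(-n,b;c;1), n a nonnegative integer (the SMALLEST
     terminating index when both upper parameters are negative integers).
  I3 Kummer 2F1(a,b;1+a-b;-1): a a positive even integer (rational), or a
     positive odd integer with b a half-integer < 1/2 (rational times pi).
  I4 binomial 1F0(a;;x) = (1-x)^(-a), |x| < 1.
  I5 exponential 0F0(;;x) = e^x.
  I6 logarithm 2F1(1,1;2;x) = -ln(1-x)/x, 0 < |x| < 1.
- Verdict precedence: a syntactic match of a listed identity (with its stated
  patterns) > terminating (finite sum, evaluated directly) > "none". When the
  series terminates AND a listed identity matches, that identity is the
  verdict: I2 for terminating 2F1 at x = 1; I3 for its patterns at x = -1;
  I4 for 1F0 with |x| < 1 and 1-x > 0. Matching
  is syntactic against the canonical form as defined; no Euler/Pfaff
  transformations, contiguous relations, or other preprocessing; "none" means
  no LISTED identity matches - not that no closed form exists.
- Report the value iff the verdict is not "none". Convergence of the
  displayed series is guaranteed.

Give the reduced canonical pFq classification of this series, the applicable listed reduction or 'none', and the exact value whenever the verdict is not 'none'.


This is -1 * 2F1(-5, -\frac{5}{4}; -\frac{6}{5}; 1) in reduced canonical form. Verdict (x = 1): Vandermonde's identity (I2) applies (terminating 2F1 at x = 1 with n = 5, b = -5/4, c = -\frac{6}{5}). Value: -\frac{22509}{16384}.

Key observation: t_0 being -1, the product of the first k integers (C = -1) is k!.
Term ratio: r(k) = 1 * (k-5) (k-\frac{5}{4}) / [(k-\frac{6}{5}) (k+1)] - rational in k, leading ratio 1; with t_0 = -1, classification follows.


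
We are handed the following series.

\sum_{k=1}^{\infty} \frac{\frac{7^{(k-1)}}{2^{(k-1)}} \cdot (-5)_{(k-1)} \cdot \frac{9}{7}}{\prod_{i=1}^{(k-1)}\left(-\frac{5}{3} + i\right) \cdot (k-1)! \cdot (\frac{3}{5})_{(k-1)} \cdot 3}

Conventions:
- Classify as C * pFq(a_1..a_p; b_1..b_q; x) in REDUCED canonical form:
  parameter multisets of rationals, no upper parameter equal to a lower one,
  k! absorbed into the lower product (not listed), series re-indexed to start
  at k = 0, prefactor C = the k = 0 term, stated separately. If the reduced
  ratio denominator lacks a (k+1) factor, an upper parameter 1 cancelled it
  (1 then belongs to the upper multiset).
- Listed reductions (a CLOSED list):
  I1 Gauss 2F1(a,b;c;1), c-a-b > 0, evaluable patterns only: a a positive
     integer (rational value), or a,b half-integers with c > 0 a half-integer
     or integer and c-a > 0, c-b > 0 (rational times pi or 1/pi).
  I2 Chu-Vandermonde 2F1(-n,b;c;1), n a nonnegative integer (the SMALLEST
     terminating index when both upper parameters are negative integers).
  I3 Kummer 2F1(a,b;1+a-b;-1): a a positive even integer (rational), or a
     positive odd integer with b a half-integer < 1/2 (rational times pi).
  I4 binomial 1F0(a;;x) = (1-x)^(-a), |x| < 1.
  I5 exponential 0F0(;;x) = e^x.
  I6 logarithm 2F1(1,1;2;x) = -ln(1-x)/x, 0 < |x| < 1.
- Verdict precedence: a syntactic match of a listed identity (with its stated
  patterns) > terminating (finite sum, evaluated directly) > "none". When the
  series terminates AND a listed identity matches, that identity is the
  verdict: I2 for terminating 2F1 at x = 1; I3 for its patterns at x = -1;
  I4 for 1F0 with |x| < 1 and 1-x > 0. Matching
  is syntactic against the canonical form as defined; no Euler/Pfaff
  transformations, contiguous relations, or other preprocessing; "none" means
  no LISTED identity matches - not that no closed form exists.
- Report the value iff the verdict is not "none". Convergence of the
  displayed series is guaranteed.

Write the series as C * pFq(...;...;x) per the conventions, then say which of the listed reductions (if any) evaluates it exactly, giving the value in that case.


The series (x = \frac{7}{2}) is 1F2: upper {-5}, lower {-\frac{2}{3}, \frac{3}{5}}, prefactor \frac{3}{7}. Verdict: terminating (-5 upstairs). 6 nonzero terms in all; added directly. Its exact value is -\frac{477590601}{17145856}.

First insight: with t_0 = \frac{3}{7}, the two k-th powers (prefactor 3/7) combine into one argument.
Step ratio: r(k) = \frac{7}{2} * (k-5) / [(k-\frac{2}{3}) (k+\frac{3}{5}) (k+1)] - rational in k. x = \frac{7}{2}; t_0 = \frac{3}{7}; negate the roots.


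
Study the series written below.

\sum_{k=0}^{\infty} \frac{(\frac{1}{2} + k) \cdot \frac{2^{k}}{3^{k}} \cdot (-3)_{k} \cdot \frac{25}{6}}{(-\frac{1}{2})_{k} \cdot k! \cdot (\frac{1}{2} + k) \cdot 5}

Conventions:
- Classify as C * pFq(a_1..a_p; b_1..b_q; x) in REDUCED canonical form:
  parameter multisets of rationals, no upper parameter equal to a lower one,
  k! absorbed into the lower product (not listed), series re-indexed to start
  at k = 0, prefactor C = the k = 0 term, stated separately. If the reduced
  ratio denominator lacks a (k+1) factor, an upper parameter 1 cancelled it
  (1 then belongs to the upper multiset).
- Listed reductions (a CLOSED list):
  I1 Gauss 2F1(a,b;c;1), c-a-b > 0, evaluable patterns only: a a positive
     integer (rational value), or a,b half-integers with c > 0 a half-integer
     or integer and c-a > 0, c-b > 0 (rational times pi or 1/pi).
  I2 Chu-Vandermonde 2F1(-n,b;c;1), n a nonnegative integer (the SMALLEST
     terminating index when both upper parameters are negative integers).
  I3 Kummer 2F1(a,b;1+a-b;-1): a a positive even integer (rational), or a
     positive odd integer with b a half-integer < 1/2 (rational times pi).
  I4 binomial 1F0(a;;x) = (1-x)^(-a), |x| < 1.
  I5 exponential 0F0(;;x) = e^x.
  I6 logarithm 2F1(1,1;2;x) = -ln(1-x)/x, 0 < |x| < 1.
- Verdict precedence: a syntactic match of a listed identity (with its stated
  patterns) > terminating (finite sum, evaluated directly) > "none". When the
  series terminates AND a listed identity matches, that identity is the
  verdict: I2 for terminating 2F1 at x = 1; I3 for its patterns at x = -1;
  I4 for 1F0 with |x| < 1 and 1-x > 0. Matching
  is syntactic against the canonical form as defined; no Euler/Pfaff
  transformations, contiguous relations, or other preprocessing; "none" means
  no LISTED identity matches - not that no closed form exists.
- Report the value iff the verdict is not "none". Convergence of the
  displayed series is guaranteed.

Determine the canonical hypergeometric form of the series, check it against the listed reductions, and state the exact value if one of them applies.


Prefactor \frac{5}{6}, argument \frac{2}{3}: 1F1 with upper {-3} over lower {-\frac{1}{2}}. Verdict: terminating - no listed pattern fits, but -3 in the upper list cuts the series at k = 3; direct evaluation. Hence: \frac{185}{486}.

The tell: from the first term \frac{5}{6}: the constant factors (prefactor 5/6) combine into one prefactor.
Step ratio: r(k) = \frac{2}{3} * (k-3) / [(k-\frac{1}{2}) (k+1)] - rational; roots negated = parameters, x = \frac{2}{3}, C = \frac{5}{6}.


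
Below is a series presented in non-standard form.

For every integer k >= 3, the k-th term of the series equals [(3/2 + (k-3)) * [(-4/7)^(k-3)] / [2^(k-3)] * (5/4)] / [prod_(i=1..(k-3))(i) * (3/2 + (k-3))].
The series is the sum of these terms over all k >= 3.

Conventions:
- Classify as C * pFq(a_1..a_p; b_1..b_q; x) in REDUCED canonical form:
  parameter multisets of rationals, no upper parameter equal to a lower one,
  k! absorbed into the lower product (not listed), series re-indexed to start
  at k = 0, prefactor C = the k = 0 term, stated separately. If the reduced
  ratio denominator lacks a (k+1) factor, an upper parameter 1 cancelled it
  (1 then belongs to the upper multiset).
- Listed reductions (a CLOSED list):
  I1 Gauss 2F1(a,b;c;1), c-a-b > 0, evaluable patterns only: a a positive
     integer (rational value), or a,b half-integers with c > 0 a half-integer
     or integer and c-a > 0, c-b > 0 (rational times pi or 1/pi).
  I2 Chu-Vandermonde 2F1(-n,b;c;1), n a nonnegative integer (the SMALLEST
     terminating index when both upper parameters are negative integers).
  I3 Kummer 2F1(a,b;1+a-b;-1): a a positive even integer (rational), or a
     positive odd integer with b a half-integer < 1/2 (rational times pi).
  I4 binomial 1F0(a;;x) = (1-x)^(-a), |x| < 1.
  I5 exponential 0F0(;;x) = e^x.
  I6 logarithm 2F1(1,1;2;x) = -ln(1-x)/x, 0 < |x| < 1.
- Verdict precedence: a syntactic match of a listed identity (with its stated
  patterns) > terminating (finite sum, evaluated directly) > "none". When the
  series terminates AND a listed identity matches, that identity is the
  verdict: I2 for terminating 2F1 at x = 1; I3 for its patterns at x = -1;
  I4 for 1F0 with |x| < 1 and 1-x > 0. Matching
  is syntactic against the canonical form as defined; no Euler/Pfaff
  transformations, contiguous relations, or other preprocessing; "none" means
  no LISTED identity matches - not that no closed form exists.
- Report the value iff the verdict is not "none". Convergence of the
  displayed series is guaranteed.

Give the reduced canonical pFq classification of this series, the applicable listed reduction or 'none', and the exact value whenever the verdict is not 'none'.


Key step: t_0 = 5/4 here, and the two k-th powers (C = 5/4, x = -2/7) combine into one argument.
Term ratio: r(k) = (-2/7) * 1 / [(k+1)] - rational in k. x = (-2/7); t_0 = 5/4; negate the roots.

At argument -2/7: a 0F0 with upper {-}, lower {-}, scaled by C = 5/4. Verdict (x = -2/7): the I5 exponential reduction applies (the 0F0 exponential series at x = -2/7). Hence: (5/4) * e^(-2/7).


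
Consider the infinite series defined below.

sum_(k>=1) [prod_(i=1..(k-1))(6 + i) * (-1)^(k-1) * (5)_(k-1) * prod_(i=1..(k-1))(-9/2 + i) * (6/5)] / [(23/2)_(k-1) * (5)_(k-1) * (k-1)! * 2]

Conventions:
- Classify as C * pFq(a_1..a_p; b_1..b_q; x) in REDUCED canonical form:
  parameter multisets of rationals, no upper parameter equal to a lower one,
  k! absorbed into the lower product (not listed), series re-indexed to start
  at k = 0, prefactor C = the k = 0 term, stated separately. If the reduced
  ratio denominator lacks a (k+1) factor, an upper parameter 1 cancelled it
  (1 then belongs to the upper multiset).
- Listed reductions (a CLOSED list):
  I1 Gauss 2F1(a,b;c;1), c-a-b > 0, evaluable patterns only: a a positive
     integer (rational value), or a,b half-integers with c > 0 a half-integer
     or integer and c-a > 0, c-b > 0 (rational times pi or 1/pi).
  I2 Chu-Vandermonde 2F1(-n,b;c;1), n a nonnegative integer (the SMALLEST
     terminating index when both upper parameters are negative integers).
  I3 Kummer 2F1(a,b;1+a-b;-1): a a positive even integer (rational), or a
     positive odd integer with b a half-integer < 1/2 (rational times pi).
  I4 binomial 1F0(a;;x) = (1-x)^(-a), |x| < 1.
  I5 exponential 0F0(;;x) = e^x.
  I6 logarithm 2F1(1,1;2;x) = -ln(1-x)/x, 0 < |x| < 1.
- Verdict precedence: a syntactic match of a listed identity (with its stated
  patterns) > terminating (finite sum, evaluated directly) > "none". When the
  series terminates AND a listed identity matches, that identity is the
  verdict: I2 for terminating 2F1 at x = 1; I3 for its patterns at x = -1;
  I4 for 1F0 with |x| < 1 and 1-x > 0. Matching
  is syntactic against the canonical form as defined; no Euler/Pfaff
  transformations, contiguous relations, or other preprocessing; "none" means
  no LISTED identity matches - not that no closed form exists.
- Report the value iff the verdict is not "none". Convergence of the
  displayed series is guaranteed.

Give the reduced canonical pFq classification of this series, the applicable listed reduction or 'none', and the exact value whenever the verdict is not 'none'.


At argument -1: a 2F1 with upper {-7/2, 7}, lower {23/2}, scaled by C = 3/5. Verdict: the Kummer evaluation I3 applies (x = -1; c = 23/2 equals 1+a-b for upper {-7/2, 7}: listed pattern). Its exact value is (8729721/8388608) * pi.

Key observation: t_0 = 3/5 here, and the running product (C = 3/5, x = -1) telescopes to a rising factorial.
Ratio: r(k) = (-1) * (k-7/2) (k+7) / [(k+23/2) (k+1)] - poly over poly, x = (-1) from leading terms; C = 3/5 at k = 0.


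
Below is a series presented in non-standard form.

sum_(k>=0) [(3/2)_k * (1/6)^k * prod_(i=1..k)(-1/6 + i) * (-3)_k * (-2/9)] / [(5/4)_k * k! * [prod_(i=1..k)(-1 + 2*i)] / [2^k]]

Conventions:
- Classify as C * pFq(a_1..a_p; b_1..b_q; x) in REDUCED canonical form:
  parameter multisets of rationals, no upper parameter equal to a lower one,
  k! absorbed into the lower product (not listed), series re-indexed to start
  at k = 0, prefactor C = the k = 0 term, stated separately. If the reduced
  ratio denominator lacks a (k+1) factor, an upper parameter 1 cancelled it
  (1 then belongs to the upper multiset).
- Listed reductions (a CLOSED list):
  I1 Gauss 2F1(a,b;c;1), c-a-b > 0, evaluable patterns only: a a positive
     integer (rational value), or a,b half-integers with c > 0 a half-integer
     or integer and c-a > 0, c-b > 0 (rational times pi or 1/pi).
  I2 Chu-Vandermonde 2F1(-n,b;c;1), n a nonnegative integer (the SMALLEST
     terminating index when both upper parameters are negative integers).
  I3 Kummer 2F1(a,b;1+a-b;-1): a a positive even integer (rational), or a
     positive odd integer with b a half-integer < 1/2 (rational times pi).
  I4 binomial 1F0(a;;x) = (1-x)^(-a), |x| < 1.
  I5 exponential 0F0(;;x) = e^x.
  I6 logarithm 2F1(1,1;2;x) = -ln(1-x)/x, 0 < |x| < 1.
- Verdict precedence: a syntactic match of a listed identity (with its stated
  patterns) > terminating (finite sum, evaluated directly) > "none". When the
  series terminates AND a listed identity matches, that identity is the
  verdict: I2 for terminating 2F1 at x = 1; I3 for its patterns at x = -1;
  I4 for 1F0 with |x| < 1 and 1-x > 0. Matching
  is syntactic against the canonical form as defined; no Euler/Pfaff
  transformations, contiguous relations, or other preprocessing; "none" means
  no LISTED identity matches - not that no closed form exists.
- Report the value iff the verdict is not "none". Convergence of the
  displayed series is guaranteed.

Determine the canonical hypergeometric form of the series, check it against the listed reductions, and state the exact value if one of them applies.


Key step: t_0 = -2/9 here, and the running product (C = -2/9) telescopes to a rising factorial.
Consecutive-term ratio: r(k) = (1/6) * (k-3) (k+5/6) (k+3/2) / [(k+1/2) (k+5/4) (k+1)] - rational; roots negated = parameters, x = (1/6), C = -2/9.

The series (x = 1/6) is 3F2: upper {-3, 5/6, 3/2}, lower {1/2, 5/4}, prefactor -2/9. Verdict: terminating - upper parameter -3 makes this a finite sum (last index 3), evaluated exactly. Sum: -35992/767637.


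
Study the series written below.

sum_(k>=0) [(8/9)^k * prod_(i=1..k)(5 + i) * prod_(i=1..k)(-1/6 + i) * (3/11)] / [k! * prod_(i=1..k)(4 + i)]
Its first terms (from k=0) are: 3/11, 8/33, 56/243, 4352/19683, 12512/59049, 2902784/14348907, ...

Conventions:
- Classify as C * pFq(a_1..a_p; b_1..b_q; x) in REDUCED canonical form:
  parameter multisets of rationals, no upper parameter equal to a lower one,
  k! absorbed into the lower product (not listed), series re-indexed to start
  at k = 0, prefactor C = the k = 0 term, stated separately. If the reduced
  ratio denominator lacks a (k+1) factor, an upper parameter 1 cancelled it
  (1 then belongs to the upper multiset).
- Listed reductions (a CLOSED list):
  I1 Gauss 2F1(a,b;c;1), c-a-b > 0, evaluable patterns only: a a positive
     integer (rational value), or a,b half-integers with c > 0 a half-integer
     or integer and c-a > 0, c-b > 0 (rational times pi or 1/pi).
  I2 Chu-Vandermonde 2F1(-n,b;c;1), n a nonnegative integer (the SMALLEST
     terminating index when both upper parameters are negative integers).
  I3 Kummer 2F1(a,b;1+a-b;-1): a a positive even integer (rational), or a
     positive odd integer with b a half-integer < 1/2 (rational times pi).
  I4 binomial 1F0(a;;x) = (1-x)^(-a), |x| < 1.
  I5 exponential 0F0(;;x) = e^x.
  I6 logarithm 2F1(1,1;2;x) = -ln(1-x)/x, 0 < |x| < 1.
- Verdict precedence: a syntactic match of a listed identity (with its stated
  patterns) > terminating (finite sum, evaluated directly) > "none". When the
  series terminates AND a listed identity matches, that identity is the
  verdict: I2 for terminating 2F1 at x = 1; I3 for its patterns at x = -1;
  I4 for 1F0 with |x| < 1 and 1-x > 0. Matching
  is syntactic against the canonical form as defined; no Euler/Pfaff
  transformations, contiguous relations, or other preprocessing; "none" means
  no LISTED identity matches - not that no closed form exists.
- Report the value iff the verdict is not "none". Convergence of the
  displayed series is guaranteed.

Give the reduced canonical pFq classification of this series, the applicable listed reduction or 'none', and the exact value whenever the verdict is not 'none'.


x = 8/9 here; the reduced form reads 2F1, upper {5/6, 6}, lower {5}, C = 3/11. Verdict: none - at argument 8/9 the multisets {5/6, 6} ; {5} match no listed identity.

Structural cue: t_0 = 3/11 here, and the running product (C = 3/11, x = 8/9) telescopes to a rising factorial.
Consecutive-term ratio: r(k) = (8/9) * (k+5/6) (k+6) / [(k+5) (k+1)] - rational in k, leading ratio (8/9); with t_0 = 3/11, classification follows.


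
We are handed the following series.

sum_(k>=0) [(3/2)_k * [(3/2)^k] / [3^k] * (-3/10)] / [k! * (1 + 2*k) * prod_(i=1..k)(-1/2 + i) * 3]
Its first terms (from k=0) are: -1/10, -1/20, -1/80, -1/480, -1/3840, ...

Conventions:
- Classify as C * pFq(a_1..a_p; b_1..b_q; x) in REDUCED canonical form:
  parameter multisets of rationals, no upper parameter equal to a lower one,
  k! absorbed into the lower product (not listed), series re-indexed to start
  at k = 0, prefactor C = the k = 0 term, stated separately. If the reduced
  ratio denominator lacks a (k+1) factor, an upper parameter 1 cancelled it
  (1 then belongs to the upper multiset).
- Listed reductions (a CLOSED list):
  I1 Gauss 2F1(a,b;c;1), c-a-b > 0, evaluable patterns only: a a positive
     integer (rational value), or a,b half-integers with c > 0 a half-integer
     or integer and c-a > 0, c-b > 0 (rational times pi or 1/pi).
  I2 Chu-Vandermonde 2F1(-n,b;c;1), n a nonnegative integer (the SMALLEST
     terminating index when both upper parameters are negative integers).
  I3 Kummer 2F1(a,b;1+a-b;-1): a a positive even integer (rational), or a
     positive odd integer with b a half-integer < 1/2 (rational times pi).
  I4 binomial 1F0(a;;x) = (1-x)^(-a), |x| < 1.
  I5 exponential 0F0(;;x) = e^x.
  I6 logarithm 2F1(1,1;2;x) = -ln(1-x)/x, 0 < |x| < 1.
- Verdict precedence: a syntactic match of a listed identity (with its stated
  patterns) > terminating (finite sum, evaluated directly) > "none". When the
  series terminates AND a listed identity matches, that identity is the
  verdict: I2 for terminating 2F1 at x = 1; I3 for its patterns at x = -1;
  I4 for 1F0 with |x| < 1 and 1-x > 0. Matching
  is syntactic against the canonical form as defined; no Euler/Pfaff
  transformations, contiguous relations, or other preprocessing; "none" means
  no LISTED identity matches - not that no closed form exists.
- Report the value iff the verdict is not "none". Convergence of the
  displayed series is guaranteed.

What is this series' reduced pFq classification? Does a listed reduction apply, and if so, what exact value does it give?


Key observation: t_0 = -1/10 here, and the parameter 3/2 appears in both the upper and lower lists and cancels.
Adjacent-term ratio: r(k) = (1/2) * 1 / [(k+1)] - rational; roots negated = parameters, x = (1/2), C = -1/10.

Canonical form: C = -1/10 times 0F0 with upper {-}, lower {-}, x = 1/2. Verdict: the exponential series (I5) matches (the 0F0 exponential series at x = 1/2). Hence: (-1/10) * e^(1/2).


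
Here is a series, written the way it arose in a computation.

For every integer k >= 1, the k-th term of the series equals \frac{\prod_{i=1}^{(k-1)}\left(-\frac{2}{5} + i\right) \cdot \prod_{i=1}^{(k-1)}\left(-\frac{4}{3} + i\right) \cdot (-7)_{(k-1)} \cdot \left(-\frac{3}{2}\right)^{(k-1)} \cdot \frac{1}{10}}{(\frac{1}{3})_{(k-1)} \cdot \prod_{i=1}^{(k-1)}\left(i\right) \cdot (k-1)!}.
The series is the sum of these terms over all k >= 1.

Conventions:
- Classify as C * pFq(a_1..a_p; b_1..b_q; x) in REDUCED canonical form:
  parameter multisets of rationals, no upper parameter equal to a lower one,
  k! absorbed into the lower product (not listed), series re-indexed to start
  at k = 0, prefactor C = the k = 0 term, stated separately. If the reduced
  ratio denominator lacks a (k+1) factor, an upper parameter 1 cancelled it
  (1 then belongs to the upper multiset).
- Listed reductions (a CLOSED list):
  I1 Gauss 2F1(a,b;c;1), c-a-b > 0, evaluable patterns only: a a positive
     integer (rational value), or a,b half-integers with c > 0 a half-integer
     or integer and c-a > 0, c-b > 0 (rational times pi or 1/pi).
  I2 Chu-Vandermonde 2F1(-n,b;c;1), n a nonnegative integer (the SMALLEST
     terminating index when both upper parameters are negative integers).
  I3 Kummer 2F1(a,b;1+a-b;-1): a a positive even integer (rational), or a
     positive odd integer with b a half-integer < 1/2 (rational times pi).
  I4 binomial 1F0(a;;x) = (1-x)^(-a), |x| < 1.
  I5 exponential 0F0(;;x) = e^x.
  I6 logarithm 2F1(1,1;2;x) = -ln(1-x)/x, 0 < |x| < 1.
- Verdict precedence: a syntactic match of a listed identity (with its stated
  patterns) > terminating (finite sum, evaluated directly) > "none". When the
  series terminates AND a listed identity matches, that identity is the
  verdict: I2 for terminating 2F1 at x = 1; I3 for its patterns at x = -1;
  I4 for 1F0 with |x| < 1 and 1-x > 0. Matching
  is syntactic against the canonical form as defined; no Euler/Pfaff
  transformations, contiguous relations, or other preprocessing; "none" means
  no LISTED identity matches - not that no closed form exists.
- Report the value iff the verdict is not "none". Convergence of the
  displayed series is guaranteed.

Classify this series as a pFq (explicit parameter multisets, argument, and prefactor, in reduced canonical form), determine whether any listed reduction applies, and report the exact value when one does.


Classification (C = \frac{1}{10}): 3F2 with upper {-7, -\frac{1}{3}, \frac{3}{5}}, lower {\frac{1}{3}, 1}, argument x = -\frac{3}{2}. Verdict: terminating - the sum ends at index 7 because -7 is a negative integer; exact evaluation follows. Sum: -\frac{69184838623}{9500000000}.

The tell: from the first term \frac{1}{10}: the running product (C = 1/10, x = -3/2) telescopes to a rising factorial.
Term ratio: r(k) = -\frac{3}{2} * (k-7) (k-\frac{1}{3}) (k+\frac{3}{5}) / [(k+\frac{1}{3}) (k+1) (k+1)] - rational in k, leading ratio -\frac{3}{2}; with t_0 = \frac{1}{10}, classification follows.
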